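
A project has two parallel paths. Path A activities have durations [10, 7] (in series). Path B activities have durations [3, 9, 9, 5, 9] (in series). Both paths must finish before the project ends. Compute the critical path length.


Path A total = 10 + 7 = 17
Path B total = 3 + 9 + 9 + 5 + 9 = 35
Critical path = longest path = max(17, 35) = 35

35


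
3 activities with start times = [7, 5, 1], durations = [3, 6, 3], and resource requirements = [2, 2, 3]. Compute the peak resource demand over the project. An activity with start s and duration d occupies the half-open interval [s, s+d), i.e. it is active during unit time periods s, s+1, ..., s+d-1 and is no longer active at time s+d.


Each activity i is active on [start_i, start_i + duration_i).
Compute total resource usage per time slot:
  t=0: active resources = [], total = 0
  t=1: active resources = [3], total = 3
  t=2: active resources = [3], total = 3
  t=3: active resources = [3], total = 3
  t=4: active resources = [], total = 0
  t=5: active resources = [2], total = 2
  t=6: active resources = [2], total = 2
  t=7: active resources = [2, 2], total = 4
  t=8: active resources = [2, 2], total = 4
  t=9: active resources = [2, 2], total = 4
  t=10: active resources = [2], total = 2
Peak resource demand = 4

4


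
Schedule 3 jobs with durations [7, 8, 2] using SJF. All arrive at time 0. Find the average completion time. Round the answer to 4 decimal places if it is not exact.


SJF order (ascending): [2, 7, 8]
Completion times:
  Job 1: burst=2, C=2
  Job 2: burst=7, C=9
  Job 3: burst=8, C=17
Average completion = 28/3 = 9.3333

9.3333


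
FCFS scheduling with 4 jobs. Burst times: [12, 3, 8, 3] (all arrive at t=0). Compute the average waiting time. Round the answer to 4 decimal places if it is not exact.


FCFS order (as given): [12, 3, 8, 3]
Waiting times:
  Job 1: wait = 0
  Job 2: wait = 12
  Job 3: wait = 15
  Job 4: wait = 23
Sum of waiting times = 50
Average waiting time = 50/4 = 12.5

12.5


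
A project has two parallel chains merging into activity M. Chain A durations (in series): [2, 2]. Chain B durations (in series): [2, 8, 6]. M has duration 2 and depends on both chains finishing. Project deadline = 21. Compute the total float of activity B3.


Forward pass: ES(B3) = sum of predecessors on chain B = 10
EF = ES + duration = 10 + 6 = 16
Backward pass: LF(M) = deadline = 21; LS(M) = 21 - 2 = 19
LF(B3) = LS(M) - sum(successors on chain B) = 19 - 0 = 19
LS = LF - duration = 19 - 6 = 13
Total float = LS - ES = 13 - 10 = 3

3


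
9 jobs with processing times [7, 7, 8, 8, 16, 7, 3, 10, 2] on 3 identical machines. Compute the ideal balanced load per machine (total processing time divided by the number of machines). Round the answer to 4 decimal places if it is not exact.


Total processing time = 7 + 7 + 8 + 8 + 16 + 7 + 3 + 10 + 2 = 68
Number of machines = 3
Ideal balanced load = 68 / 3 = 22.6667

22.6667


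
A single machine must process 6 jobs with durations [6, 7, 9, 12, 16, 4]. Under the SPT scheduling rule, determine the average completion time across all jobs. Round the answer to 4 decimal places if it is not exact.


Sort jobs by processing time (SPT order): [4, 6, 7, 9, 12, 16]
Compute completion times sequentially:
  Job 1: processing = 4, completes at 4
  Job 2: processing = 6, completes at 10
  Job 3: processing = 7, completes at 17
  Job 4: processing = 9, completes at 26
  Job 5: processing = 12, completes at 38
  Job 6: processing = 16, completes at 54
Sum of completion times = 149
Average completion time = 149/6 = 24.8333

24.8333


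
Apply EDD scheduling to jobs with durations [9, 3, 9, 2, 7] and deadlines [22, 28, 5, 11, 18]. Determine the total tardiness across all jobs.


Sort by due date (EDD order): [(9, 5), (2, 11), (7, 18), (9, 22), (3, 28)]
Compute completion times and tardiness:
  Job 1: p=9, d=5, C=9, tardiness=max(0,9-5)=4
  Job 2: p=2, d=11, C=11, tardiness=max(0,11-11)=0
  Job 3: p=7, d=18, C=18, tardiness=max(0,18-18)=0
  Job 4: p=9, d=22, C=27, tardiness=max(0,27-22)=5
  Job 5: p=3, d=28, C=30, tardiness=max(0,30-28)=2
Total tardiness = 11

11


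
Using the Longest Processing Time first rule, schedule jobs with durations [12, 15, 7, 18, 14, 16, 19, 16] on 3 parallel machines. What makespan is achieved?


Sort jobs in decreasing order (LPT): [19, 18, 16, 16, 15, 14, 12, 7]
Assign each job to the least loaded machine:
  Machine 1: jobs [19, 14, 7], load = 40
  Machine 2: jobs [18, 15], load = 33
  Machine 3: jobs [16, 16, 12], load = 44
Makespan = max load = 44

44


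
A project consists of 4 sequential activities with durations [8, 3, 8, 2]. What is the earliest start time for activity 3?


Activity 3 starts after activities 1 through 2 complete.
Predecessor durations: [8, 3]
ES = 8 + 3 = 11

11


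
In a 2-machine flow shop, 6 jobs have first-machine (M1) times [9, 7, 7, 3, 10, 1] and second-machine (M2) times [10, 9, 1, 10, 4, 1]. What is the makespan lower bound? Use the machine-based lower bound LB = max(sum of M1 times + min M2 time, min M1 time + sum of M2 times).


LB1 = sum(M1 times) + min(M2 times) = 37 + 1 = 38
LB2 = min(M1 times) + sum(M2 times) = 1 + 35 = 36
Lower bound = max(LB1, LB2) = max(38, 36) = 38

38


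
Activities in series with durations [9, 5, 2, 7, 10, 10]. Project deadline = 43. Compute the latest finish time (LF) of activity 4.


LF(activity 4) = deadline - sum of successor durations
Successors: activities 5 through 6 with durations [10, 10]
Sum of successor durations = 20
LF = 43 - 20 = 23

23


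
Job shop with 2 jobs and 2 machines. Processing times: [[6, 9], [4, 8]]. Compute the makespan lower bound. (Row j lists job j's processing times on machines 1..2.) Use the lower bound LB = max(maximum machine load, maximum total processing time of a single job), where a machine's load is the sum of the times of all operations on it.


Machine loads:
  Machine 1: 6 + 4 = 10
  Machine 2: 9 + 8 = 17
Max machine load = 17
Job totals:
  Job 1: 15
  Job 2: 12
Max job total = 15
Lower bound = max(17, 15) = 17

17


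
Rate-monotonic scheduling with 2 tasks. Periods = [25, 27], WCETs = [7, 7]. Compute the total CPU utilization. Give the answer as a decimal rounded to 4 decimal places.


Compute individual utilizations (exact fractions):
  Task 1: C/T = 7/25 (approx. 0.28)
  Task 2: C/T = 7/27 (approx. 0.2593)
Total utilization U = 7/25 + 7/27 = 364/675
Rounded to 4 decimal places: U = 0.5393
RM (Liu & Layland) bound for 2 tasks = 0.828427; compare with U = 364/675 (approx. 0.539259)
U <= bound, so schedulable by RM sufficient condition.

0.5393


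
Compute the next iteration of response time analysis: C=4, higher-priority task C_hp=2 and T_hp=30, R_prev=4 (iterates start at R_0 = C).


R_next = C + ceil(R_prev / T_hp) * C_hp
ceil(4 / 30) = ceil(0.1333) = 1
Interference = 1 * 2 = 2
R_next = 4 + 2 = 6

6


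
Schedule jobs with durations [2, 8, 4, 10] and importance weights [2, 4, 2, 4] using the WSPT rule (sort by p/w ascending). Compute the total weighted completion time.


Compute p/w ratios and sort ascending (WSPT): [(2, 2), (8, 4), (4, 2), (10, 4)]
Compute weighted completion times:
  Job (p=2,w=2): C=2, w*C=2*2=4
  Job (p=8,w=4): C=10, w*C=4*10=40
  Job (p=4,w=2): C=14, w*C=2*14=28
  Job (p=10,w=4): C=24, w*C=4*24=96
Total weighted completion time = 168

168


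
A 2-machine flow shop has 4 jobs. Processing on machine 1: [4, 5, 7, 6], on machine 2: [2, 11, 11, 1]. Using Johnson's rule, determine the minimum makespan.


Apply Johnson's rule:
  Group 1 (a <= b): [(2, 5, 11), (3, 7, 11)]
  Group 2 (a > b): [(1, 4, 2), (4, 6, 1)]
Optimal job order: [2, 3, 1, 4]
Schedule:
  Job 2: M1 done at 5, M2 done at 16
  Job 3: M1 done at 12, M2 done at 27
  Job 1: M1 done at 16, M2 done at 29
  Job 4: M1 done at 22, M2 done at 30
Makespan = 30

30


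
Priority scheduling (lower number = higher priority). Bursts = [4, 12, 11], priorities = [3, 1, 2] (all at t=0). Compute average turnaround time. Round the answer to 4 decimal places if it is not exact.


Sort by priority (ascending = highest first):
Order: [(1, 12), (2, 11), (3, 4)]
Completion times:
  Priority 1, burst=12, C=12
  Priority 2, burst=11, C=23
  Priority 3, burst=4, C=27
Average turnaround = 62/3 = 20.6667

20.6667


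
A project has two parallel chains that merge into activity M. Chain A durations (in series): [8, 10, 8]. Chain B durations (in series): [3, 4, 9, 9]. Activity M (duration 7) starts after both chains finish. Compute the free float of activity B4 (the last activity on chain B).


ES(B4) = sum of predecessors on chain B = 16
EF(B4) = ES + duration = 16 + 9 = 25
Successor of B4 is M. ES(M) = max(sum(A), sum(B)) = max(26, 25) = 26
Free float = ES(successor) - EF(current) = 26 - 25 = 1

1


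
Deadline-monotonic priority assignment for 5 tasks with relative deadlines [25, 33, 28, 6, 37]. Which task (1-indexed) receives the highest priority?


Sort tasks by relative deadline (ascending):
  Task 4: deadline = 6
  Task 1: deadline = 25
  Task 3: deadline = 28
  Task 2: deadline = 33
  Task 5: deadline = 37
Priority order (highest first): [4, 1, 3, 2, 5]
Highest priority task = 4

4


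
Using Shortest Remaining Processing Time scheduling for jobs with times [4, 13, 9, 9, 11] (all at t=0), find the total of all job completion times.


Since all jobs arrive at t=0, SRPT equals SPT ordering.
SPT order: [4, 9, 9, 11, 13]
Completion times:
  Job 1: p=4, C=4
  Job 2: p=9, C=13
  Job 3: p=9, C=22
  Job 4: p=11, C=33
  Job 5: p=13, C=46
Total completion time = 4 + 13 + 22 + 33 + 46 = 118

118


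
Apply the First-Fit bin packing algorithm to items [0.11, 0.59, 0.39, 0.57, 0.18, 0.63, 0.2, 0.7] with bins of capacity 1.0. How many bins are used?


Place items sequentially using First-Fit:
  Item 0.11 -> new Bin 1
  Item 0.59 -> Bin 1 (now 0.7)
  Item 0.39 -> new Bin 2
  Item 0.57 -> Bin 2 (now 0.96)
  Item 0.18 -> Bin 1 (now 0.88)
  Item 0.63 -> new Bin 3
  Item 0.2 -> Bin 3 (now 0.83)
  Item 0.7 -> new Bin 4
Total bins used = 4

4


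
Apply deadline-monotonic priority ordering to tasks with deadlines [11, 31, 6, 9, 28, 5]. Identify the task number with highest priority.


Sort tasks by relative deadline (ascending):
  Task 6: deadline = 5
  Task 3: deadline = 6
  Task 4: deadline = 9
  Task 1: deadline = 11
  Task 5: deadline = 28
  Task 2: deadline = 31
Priority order (highest first): [6, 3, 4, 1, 5, 2]
Highest priority task = 6

6


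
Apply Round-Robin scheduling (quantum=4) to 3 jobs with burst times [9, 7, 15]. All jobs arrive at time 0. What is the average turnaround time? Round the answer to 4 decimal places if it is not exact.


Time quantum = 4
Execution trace:
  J1 runs 4 units, time = 4
  J2 runs 4 units, time = 8
  J3 runs 4 units, time = 12
  J1 runs 4 units, time = 16
  J2 runs 3 units, time = 19
  J3 runs 4 units, time = 23
  J1 runs 1 units, time = 24
  J3 runs 4 units, time = 28
  J3 runs 3 units, time = 31
Finish times: [24, 19, 31]
Average turnaround = 74/3 = 24.6667

24.6667


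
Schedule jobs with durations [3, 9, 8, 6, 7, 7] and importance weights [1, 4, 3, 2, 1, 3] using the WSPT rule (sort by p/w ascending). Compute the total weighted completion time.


Compute p/w ratios and sort ascending (WSPT): [(9, 4), (7, 3), (8, 3), (3, 1), (6, 2), (7, 1)]
Compute weighted completion times:
  Job (p=9,w=4): C=9, w*C=4*9=36
  Job (p=7,w=3): C=16, w*C=3*16=48
  Job (p=8,w=3): C=24, w*C=3*24=72
  Job (p=3,w=1): C=27, w*C=1*27=27
  Job (p=6,w=2): C=33, w*C=2*33=66
  Job (p=7,w=1): C=40, w*C=1*40=40
Total weighted completion time = 289

289


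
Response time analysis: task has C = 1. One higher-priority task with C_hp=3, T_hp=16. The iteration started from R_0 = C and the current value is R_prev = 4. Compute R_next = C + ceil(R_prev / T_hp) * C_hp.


R_next = C + ceil(R_prev / T_hp) * C_hp
ceil(4 / 16) = ceil(0.25) = 1
Interference = 1 * 3 = 3
R_next = 1 + 3 = 4
R_next = R_prev, so the iteration has converged (response time = 4).

4


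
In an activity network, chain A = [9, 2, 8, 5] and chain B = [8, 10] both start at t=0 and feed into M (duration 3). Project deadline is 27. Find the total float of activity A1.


Forward pass: ES(A1) = sum of predecessors on chain A = 0
EF = ES + duration = 0 + 9 = 9
Backward pass: LF(M) = deadline = 27; LS(M) = 27 - 3 = 24
LF(A1) = LS(M) - sum(successors on chain A) = 24 - 15 = 9
LS = LF - duration = 9 - 9 = 0
Total float = LS - ES = 0 - 0 = 0

0


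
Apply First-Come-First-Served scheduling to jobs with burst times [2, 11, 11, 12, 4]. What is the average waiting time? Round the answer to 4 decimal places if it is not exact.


FCFS order (as given): [2, 11, 11, 12, 4]
Waiting times:
  Job 1: wait = 0
  Job 2: wait = 2
  Job 3: wait = 13
  Job 4: wait = 24
  Job 5: wait = 36
Sum of waiting times = 75
Average waiting time = 75/5 = 15.0

15.0


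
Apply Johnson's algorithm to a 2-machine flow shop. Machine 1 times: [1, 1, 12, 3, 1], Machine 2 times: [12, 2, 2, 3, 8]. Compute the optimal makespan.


Apply Johnson's rule:
  Group 1 (a <= b): [(1, 1, 12), (2, 1, 2), (5, 1, 8), (4, 3, 3)]
  Group 2 (a > b): [(3, 12, 2)]
Optimal job order: [1, 2, 5, 4, 3]
Schedule:
  Job 1: M1 done at 1, M2 done at 13
  Job 2: M1 done at 2, M2 done at 15
  Job 5: M1 done at 3, M2 done at 23
  Job 4: M1 done at 6, M2 done at 26
  Job 3: M1 done at 18, M2 done at 28
Makespan = 28

28


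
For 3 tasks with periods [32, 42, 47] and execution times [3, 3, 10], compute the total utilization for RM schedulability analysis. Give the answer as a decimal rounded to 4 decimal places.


Compute individual utilizations (exact fractions):
  Task 1: C/T = 3/32 (approx. 0.0938)
  Task 2: C/T = 3/42 = 1/14 (approx. 0.0714)
  Task 3: C/T = 10/47 (approx. 0.2128)
Total utilization U = 3/32 + 1/14 + 10/47 = 3979/10528
Rounded to 4 decimal places: U = 0.3779
RM (Liu & Layland) bound for 3 tasks = 0.779763; compare with U = 3979/10528 (approx. 0.377945)
U <= bound, so schedulable by RM sufficient condition.

0.3779


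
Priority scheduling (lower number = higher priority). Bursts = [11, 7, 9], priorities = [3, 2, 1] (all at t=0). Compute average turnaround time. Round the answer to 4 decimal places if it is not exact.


Sort by priority (ascending = highest first):
Order: [(1, 9), (2, 7), (3, 11)]
Completion times:
  Priority 1, burst=9, C=9
  Priority 2, burst=7, C=16
  Priority 3, burst=11, C=27
Average turnaround = 52/3 = 17.3333

17.3333


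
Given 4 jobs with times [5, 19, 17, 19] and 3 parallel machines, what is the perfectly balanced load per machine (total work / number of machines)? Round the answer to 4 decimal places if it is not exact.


Total processing time = 5 + 19 + 17 + 19 = 60
Number of machines = 3
Ideal balanced load = 60 / 3 = 20.0

20.0


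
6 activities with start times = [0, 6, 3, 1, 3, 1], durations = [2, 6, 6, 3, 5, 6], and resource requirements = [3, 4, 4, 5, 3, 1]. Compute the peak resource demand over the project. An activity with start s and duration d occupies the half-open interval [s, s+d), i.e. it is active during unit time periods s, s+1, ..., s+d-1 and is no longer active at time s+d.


Each activity i is active on [start_i, start_i + duration_i).
Compute total resource usage per time slot:
  t=0: active resources = [3], total = 3
  t=1: active resources = [3, 5, 1], total = 9
  t=2: active resources = [5, 1], total = 6
  t=3: active resources = [4, 5, 3, 1], total = 13
  t=4: active resources = [4, 3, 1], total = 8
  t=5: active resources = [4, 3, 1], total = 8
  t=6: active resources = [4, 4, 3, 1], total = 12
  t=7: active resources = [4, 4, 3], total = 11
  t=8: active resources = [4, 4], total = 8
  t=9: active resources = [4], total = 4
  t=10: active resources = [4], total = 4
  t=11: active resources = [4], total = 4
Peak resource demand = 13

13


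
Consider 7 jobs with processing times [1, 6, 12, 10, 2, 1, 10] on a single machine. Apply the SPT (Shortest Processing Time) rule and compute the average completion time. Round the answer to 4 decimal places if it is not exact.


Sort jobs by processing time (SPT order): [1, 1, 2, 6, 10, 10, 12]
Compute completion times sequentially:
  Job 1: processing = 1, completes at 1
  Job 2: processing = 1, completes at 2
  Job 3: processing = 2, completes at 4
  Job 4: processing = 6, completes at 10
  Job 5: processing = 10, completes at 20
  Job 6: processing = 10, completes at 30
  Job 7: processing = 12, completes at 42
Sum of completion times = 109
Average completion time = 109/7 = 15.5714

15.5714


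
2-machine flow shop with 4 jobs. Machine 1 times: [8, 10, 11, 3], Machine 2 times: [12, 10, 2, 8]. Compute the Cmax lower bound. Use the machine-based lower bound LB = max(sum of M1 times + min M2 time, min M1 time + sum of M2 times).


LB1 = sum(M1 times) + min(M2 times) = 32 + 2 = 34
LB2 = min(M1 times) + sum(M2 times) = 3 + 32 = 35
Lower bound = max(LB1, LB2) = max(34, 35) = 35

35


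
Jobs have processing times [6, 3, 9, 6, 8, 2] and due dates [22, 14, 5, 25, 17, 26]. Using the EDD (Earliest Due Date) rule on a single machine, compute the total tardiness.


Sort by due date (EDD order): [(9, 5), (3, 14), (8, 17), (6, 22), (6, 25), (2, 26)]
Compute completion times and tardiness:
  Job 1: p=9, d=5, C=9, tardiness=max(0,9-5)=4
  Job 2: p=3, d=14, C=12, tardiness=max(0,12-14)=0
  Job 3: p=8, d=17, C=20, tardiness=max(0,20-17)=3
  Job 4: p=6, d=22, C=26, tardiness=max(0,26-22)=4
  Job 5: p=6, d=25, C=32, tardiness=max(0,32-25)=7
  Job 6: p=2, d=26, C=34, tardiness=max(0,34-26)=8
Total tardiness = 26

26


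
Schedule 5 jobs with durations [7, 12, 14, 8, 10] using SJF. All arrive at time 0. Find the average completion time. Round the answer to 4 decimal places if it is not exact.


SJF order (ascending): [7, 8, 10, 12, 14]
Completion times:
  Job 1: burst=7, C=7
  Job 2: burst=8, C=15
  Job 3: burst=10, C=25
  Job 4: burst=12, C=37
  Job 5: burst=14, C=51
Average completion = 135/5 = 27.0

27.0


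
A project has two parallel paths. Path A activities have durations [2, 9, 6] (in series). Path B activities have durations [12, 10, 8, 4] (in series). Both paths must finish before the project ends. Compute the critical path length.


Path A total = 2 + 9 + 6 = 17
Path B total = 12 + 10 + 8 + 4 = 34
Critical path = longest path = max(17, 34) = 34

34


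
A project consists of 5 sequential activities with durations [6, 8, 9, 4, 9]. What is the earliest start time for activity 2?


Activity 2 starts after activities 1 through 1 complete.
Predecessor durations: [6]
ES = 6 = 6

6


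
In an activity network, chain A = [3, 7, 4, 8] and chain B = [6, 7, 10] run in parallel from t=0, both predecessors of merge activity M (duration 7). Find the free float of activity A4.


ES(A4) = sum of predecessors on chain A = 14
EF(A4) = ES + duration = 14 + 8 = 22
Successor of A4 is M. ES(M) = max(sum(A), sum(B)) = max(22, 23) = 23
Free float = ES(successor) - EF(current) = 23 - 22 = 1

1


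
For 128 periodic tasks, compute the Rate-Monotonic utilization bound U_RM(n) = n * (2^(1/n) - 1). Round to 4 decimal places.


Compute 2^(1/128) = 1.0054299011
Subtract 1: 1.0054299011 - 1 = 0.0054299011
Multiply by n: 128 * 0.0054299011 = 0.6950273408
Round to 4 dp: 0.6950

0.6950


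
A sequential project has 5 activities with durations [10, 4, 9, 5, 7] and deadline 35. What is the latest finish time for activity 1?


LF(activity 1) = deadline - sum of successor durations
Successors: activities 2 through 5 with durations [4, 9, 5, 7]
Sum of successor durations = 25
LF = 35 - 25 = 10

10


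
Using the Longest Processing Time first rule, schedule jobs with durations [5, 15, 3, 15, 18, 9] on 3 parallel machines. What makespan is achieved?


Sort jobs in decreasing order (LPT): [18, 15, 15, 9, 5, 3]
Assign each job to the least loaded machine:
  Machine 1: jobs [18, 3], load = 21
  Machine 2: jobs [15, 9], load = 24
  Machine 3: jobs [15, 5], load = 20
Makespan = max load = 24

24


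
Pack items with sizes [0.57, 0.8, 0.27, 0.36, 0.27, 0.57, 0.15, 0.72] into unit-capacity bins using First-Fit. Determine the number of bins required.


Place items sequentially using First-Fit:
  Item 0.57 -> new Bin 1
  Item 0.8 -> new Bin 2
  Item 0.27 -> Bin 1 (now 0.84)
  Item 0.36 -> new Bin 3
  Item 0.27 -> Bin 3 (now 0.63)
  Item 0.57 -> new Bin 4
  Item 0.15 -> Bin 1 (now 0.99)
  Item 0.72 -> new Bin 5
Total bins used = 5

5


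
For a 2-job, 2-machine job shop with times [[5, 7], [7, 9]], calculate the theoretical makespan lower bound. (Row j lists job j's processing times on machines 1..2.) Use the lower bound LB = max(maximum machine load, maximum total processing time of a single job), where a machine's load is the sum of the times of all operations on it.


Machine loads:
  Machine 1: 5 + 7 = 12
  Machine 2: 7 + 9 = 16
Max machine load = 16
Job totals:
  Job 1: 12
  Job 2: 16
Max job total = 16
Lower bound = max(16, 16) = 16

16


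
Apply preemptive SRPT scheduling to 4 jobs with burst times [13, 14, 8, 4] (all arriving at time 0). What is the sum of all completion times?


Since all jobs arrive at t=0, SRPT equals SPT ordering.
SPT order: [4, 8, 13, 14]
Completion times:
  Job 1: p=4, C=4
  Job 2: p=8, C=12
  Job 3: p=13, C=25
  Job 4: p=14, C=39
Total completion time = 4 + 12 + 25 + 39 = 80

80


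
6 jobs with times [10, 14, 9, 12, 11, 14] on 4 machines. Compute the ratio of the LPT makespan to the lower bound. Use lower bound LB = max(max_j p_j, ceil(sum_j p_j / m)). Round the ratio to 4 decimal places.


LPT order: [14, 14, 12, 11, 10, 9]
Machine loads after assignment: [14, 14, 21, 21]
LPT makespan = 21
Lower bound = max(max_job, ceil(total/4)) = max(14, 18) = 18
Ratio = 21 / 18 = 1.1667

1.1667


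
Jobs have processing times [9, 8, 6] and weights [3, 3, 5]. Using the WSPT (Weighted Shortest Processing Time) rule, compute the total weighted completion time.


Compute p/w ratios and sort ascending (WSPT): [(6, 5), (8, 3), (9, 3)]
Compute weighted completion times:
  Job (p=6,w=5): C=6, w*C=5*6=30
  Job (p=8,w=3): C=14, w*C=3*14=42
  Job (p=9,w=3): C=23, w*C=3*23=69
Total weighted completion time = 141

141


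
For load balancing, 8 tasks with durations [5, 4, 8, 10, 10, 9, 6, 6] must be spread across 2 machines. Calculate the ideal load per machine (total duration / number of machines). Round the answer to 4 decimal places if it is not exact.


Total processing time = 5 + 4 + 8 + 10 + 10 + 9 + 6 + 6 = 58
Number of machines = 2
Ideal balanced load = 58 / 2 = 29.0

29.0


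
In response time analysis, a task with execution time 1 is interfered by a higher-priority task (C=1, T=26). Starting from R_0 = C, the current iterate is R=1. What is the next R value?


R_next = C + ceil(R_prev / T_hp) * C_hp
ceil(1 / 26) = ceil(0.0385) = 1
Interference = 1 * 1 = 1
R_next = 1 + 1 = 2

2


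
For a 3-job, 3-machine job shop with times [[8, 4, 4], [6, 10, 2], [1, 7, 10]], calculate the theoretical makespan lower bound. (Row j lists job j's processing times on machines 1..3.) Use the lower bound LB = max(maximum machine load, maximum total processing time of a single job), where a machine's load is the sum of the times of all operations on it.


Machine loads:
  Machine 1: 8 + 6 + 1 = 15
  Machine 2: 4 + 10 + 7 = 21
  Machine 3: 4 + 2 + 10 = 16
Max machine load = 21
Job totals:
  Job 1: 16
  Job 2: 18
  Job 3: 18
Max job total = 18
Lower bound = max(21, 18) = 21

21


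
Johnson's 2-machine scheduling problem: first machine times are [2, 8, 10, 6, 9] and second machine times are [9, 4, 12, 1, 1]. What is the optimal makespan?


Apply Johnson's rule:
  Group 1 (a <= b): [(1, 2, 9), (3, 10, 12)]
  Group 2 (a > b): [(2, 8, 4), (4, 6, 1), (5, 9, 1)]
Optimal job order: [1, 3, 2, 4, 5]
Schedule:
  Job 1: M1 done at 2, M2 done at 11
  Job 3: M1 done at 12, M2 done at 24
  Job 2: M1 done at 20, M2 done at 28
  Job 4: M1 done at 26, M2 done at 29
  Job 5: M1 done at 35, M2 done at 36
Makespan = 36

36


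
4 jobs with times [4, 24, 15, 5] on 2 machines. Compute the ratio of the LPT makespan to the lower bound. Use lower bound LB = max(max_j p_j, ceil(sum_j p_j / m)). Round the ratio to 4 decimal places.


LPT order: [24, 15, 5, 4]
Machine loads after assignment: [24, 24]
LPT makespan = 24
Lower bound = max(max_job, ceil(total/2)) = max(24, 24) = 24
Ratio = 24 / 24 = 1.0

1.0


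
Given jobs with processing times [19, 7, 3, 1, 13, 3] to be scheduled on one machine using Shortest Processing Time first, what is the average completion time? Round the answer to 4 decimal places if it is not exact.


Sort jobs by processing time (SPT order): [1, 3, 3, 7, 13, 19]
Compute completion times sequentially:
  Job 1: processing = 1, completes at 1
  Job 2: processing = 3, completes at 4
  Job 3: processing = 3, completes at 7
  Job 4: processing = 7, completes at 14
  Job 5: processing = 13, completes at 27
  Job 6: processing = 19, completes at 46
Sum of completion times = 99
Average completion time = 99/6 = 16.5

16.5


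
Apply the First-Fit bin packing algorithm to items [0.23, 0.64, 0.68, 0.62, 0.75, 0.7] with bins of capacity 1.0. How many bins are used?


Place items sequentially using First-Fit:
  Item 0.23 -> new Bin 1
  Item 0.64 -> Bin 1 (now 0.87)
  Item 0.68 -> new Bin 2
  Item 0.62 -> new Bin 3
  Item 0.75 -> new Bin 4
  Item 0.7 -> new Bin 5
Total bins used = 5

5


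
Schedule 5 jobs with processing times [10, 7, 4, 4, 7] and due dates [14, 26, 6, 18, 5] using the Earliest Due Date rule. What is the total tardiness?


Sort by due date (EDD order): [(7, 5), (4, 6), (10, 14), (4, 18), (7, 26)]
Compute completion times and tardiness:
  Job 1: p=7, d=5, C=7, tardiness=max(0,7-5)=2
  Job 2: p=4, d=6, C=11, tardiness=max(0,11-6)=5
  Job 3: p=10, d=14, C=21, tardiness=max(0,21-14)=7
  Job 4: p=4, d=18, C=25, tardiness=max(0,25-18)=7
  Job 5: p=7, d=26, C=32, tardiness=max(0,32-26)=6
Total tardiness = 27

27


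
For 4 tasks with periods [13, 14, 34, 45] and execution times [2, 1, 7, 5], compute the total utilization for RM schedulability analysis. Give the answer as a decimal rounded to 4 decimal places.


Compute individual utilizations (exact fractions):
  Task 1: C/T = 2/13 (approx. 0.1538)
  Task 2: C/T = 1/14 (approx. 0.0714)
  Task 3: C/T = 7/34 (approx. 0.2059)
  Task 4: C/T = 5/45 = 1/9 (approx. 0.1111)
Total utilization U = 2/13 + 1/14 + 7/34 + 1/9 = 7550/13923
Rounded to 4 decimal places: U = 0.5423
RM (Liu & Layland) bound for 4 tasks = 0.756828; compare with U = 7550/13923 (approx. 0.542268)
U <= bound, so schedulable by RM sufficient condition.

0.5423


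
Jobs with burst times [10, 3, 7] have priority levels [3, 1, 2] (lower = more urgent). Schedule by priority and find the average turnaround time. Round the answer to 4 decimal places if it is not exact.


Sort by priority (ascending = highest first):
Order: [(1, 3), (2, 7), (3, 10)]
Completion times:
  Priority 1, burst=3, C=3
  Priority 2, burst=7, C=10
  Priority 3, burst=10, C=20
Average turnaround = 33/3 = 11.0

11.0


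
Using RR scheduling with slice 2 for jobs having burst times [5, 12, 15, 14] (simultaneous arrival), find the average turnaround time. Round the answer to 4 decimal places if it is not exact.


Time quantum = 2
Execution trace:
  J1 runs 2 units, time = 2
  J2 runs 2 units, time = 4
  J3 runs 2 units, time = 6
  J4 runs 2 units, time = 8
  J1 runs 2 units, time = 10
  J2 runs 2 units, time = 12
  J3 runs 2 units, time = 14
  J4 runs 2 units, time = 16
  J1 runs 1 units, time = 17
  J2 runs 2 units, time = 19
  J3 runs 2 units, time = 21
  J4 runs 2 units, time = 23
  J2 runs 2 units, time = 25
  J3 runs 2 units, time = 27
  J4 runs 2 units, time = 29
  J2 runs 2 units, time = 31
  J3 runs 2 units, time = 33
  J4 runs 2 units, time = 35
  J2 runs 2 units, time = 37
  J3 runs 2 units, time = 39
  J4 runs 2 units, time = 41
  J3 runs 2 units, time = 43
  J4 runs 2 units, time = 45
  J3 runs 1 units, time = 46
Finish times: [17, 37, 46, 45]
Average turnaround = 145/4 = 36.25

36.25


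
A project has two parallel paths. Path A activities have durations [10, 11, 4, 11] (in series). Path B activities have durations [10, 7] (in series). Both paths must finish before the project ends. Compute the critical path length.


Path A total = 10 + 11 + 4 + 11 = 36
Path B total = 10 + 7 = 17
Critical path = longest path = max(36, 17) = 36

36


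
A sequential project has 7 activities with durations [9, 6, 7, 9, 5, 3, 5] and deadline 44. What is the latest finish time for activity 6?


LF(activity 6) = deadline - sum of successor durations
Successors: activities 7 through 7 with durations [5]
Sum of successor durations = 5
LF = 44 - 5 = 39

39


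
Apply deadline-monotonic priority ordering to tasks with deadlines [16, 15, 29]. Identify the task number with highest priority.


Sort tasks by relative deadline (ascending):
  Task 2: deadline = 15
  Task 1: deadline = 16
  Task 3: deadline = 29
Priority order (highest first): [2, 1, 3]
Highest priority task = 2

2


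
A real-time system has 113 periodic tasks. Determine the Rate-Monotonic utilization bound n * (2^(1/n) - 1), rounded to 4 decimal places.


Compute 2^(1/113) = 1.0061528976
Subtract 1: 1.0061528976 - 1 = 0.0061528976
Multiply by n: 113 * 0.0061528976 = 0.6952774288
Round to 4 dp: 0.6953

0.6953


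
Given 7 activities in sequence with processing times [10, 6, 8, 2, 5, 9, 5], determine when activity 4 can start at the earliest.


Activity 4 starts after activities 1 through 3 complete.
Predecessor durations: [10, 6, 8]
ES = 10 + 6 + 8 = 24

24


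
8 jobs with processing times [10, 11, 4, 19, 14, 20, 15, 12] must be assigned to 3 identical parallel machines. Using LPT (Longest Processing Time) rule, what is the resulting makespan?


Sort jobs in decreasing order (LPT): [20, 19, 15, 14, 12, 11, 10, 4]
Assign each job to the least loaded machine:
  Machine 1: jobs [20, 11, 4], load = 35
  Machine 2: jobs [19, 12], load = 31
  Machine 3: jobs [15, 14, 10], load = 39
Makespan = max load = 39

39


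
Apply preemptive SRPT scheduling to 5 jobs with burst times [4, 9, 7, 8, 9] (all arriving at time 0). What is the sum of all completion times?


Since all jobs arrive at t=0, SRPT equals SPT ordering.
SPT order: [4, 7, 8, 9, 9]
Completion times:
  Job 1: p=4, C=4
  Job 2: p=7, C=11
  Job 3: p=8, C=19
  Job 4: p=9, C=28
  Job 5: p=9, C=37
Total completion time = 4 + 11 + 19 + 28 + 37 = 99

99


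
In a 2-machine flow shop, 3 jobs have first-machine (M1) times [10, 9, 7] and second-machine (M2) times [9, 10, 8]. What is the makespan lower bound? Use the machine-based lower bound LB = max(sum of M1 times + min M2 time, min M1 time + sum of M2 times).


LB1 = sum(M1 times) + min(M2 times) = 26 + 8 = 34
LB2 = min(M1 times) + sum(M2 times) = 7 + 27 = 34
Lower bound = max(LB1, LB2) = max(34, 34) = 34

34


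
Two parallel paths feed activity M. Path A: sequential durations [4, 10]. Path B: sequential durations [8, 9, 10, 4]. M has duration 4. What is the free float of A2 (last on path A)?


ES(A2) = sum of predecessors on chain A = 4
EF(A2) = ES + duration = 4 + 10 = 14
Successor of A2 is M. ES(M) = max(sum(A), sum(B)) = max(14, 31) = 31
Free float = ES(successor) - EF(current) = 31 - 14 = 17

17


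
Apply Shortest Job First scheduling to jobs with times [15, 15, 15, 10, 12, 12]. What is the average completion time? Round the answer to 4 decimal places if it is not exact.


SJF order (ascending): [10, 12, 12, 15, 15, 15]
Completion times:
  Job 1: burst=10, C=10
  Job 2: burst=12, C=22
  Job 3: burst=12, C=34
  Job 4: burst=15, C=49
  Job 5: burst=15, C=64
  Job 6: burst=15, C=79
Average completion = 258/6 = 43.0

43.0


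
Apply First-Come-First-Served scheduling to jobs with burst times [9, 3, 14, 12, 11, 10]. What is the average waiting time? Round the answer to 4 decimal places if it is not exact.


FCFS order (as given): [9, 3, 14, 12, 11, 10]
Waiting times:
  Job 1: wait = 0
  Job 2: wait = 9
  Job 3: wait = 12
  Job 4: wait = 26
  Job 5: wait = 38
  Job 6: wait = 49
Sum of waiting times = 134
Average waiting time = 134/6 = 22.3333

22.3333


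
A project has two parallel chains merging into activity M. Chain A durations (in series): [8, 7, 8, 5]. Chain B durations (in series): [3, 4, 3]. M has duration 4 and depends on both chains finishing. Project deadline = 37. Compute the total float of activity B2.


Forward pass: ES(B2) = sum of predecessors on chain B = 3
EF = ES + duration = 3 + 4 = 7
Backward pass: LF(M) = deadline = 37; LS(M) = 37 - 4 = 33
LF(B2) = LS(M) - sum(successors on chain B) = 33 - 3 = 30
LS = LF - duration = 30 - 4 = 26
Total float = LS - ES = 26 - 3 = 23

23


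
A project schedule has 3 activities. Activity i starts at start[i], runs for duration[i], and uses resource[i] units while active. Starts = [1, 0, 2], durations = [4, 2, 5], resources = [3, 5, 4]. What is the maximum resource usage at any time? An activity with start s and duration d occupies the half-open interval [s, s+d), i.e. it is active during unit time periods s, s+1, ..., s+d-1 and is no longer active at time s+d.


Each activity i is active on [start_i, start_i + duration_i).
Compute total resource usage per time slot:
  t=0: active resources = [5], total = 5
  t=1: active resources = [3, 5], total = 8
  t=2: active resources = [3, 4], total = 7
  t=3: active resources = [3, 4], total = 7
  t=4: active resources = [3, 4], total = 7
  t=5: active resources = [4], total = 4
  t=6: active resources = [4], total = 4
Peak resource demand = 8

8


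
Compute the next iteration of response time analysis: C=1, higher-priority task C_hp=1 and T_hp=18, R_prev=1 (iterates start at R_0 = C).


R_next = C + ceil(R_prev / T_hp) * C_hp
ceil(1 / 18) = ceil(0.0556) = 1
Interference = 1 * 1 = 1
R_next = 1 + 1 = 2

2


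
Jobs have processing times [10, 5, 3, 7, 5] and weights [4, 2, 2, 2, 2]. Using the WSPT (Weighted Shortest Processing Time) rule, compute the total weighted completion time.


Compute p/w ratios and sort ascending (WSPT): [(3, 2), (10, 4), (5, 2), (5, 2), (7, 2)]
Compute weighted completion times:
  Job (p=3,w=2): C=3, w*C=2*3=6
  Job (p=10,w=4): C=13, w*C=4*13=52
  Job (p=5,w=2): C=18, w*C=2*18=36
  Job (p=5,w=2): C=23, w*C=2*23=46
  Job (p=7,w=2): C=30, w*C=2*30=60
Total weighted completion time = 200

200


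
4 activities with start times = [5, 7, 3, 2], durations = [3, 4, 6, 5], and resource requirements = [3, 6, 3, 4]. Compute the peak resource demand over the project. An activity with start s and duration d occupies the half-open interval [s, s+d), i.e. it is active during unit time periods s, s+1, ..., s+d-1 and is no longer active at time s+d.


Each activity i is active on [start_i, start_i + duration_i).
Compute total resource usage per time slot:
  t=0: active resources = [], total = 0
  t=1: active resources = [], total = 0
  t=2: active resources = [4], total = 4
  t=3: active resources = [3, 4], total = 7
  t=4: active resources = [3, 4], total = 7
  t=5: active resources = [3, 3, 4], total = 10
  t=6: active resources = [3, 3, 4], total = 10
  t=7: active resources = [3, 6, 3], total = 12
  t=8: active resources = [6, 3], total = 9
  t=9: active resources = [6], total = 6
  t=10: active resources = [6], total = 6
Peak resource demand = 12

12


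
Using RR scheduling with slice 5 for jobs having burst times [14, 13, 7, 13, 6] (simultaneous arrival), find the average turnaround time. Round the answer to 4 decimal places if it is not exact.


Time quantum = 5
Execution trace:
  J1 runs 5 units, time = 5
  J2 runs 5 units, time = 10
  J3 runs 5 units, time = 15
  J4 runs 5 units, time = 20
  J5 runs 5 units, time = 25
  J1 runs 5 units, time = 30
  J2 runs 5 units, time = 35
  J3 runs 2 units, time = 37
  J4 runs 5 units, time = 42
  J5 runs 1 units, time = 43
  J1 runs 4 units, time = 47
  J2 runs 3 units, time = 50
  J4 runs 3 units, time = 53
Finish times: [47, 50, 37, 53, 43]
Average turnaround = 230/5 = 46.0

46.0


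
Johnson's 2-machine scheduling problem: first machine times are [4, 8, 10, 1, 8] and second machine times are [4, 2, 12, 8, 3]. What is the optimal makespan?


Apply Johnson's rule:
  Group 1 (a <= b): [(4, 1, 8), (1, 4, 4), (3, 10, 12)]
  Group 2 (a > b): [(5, 8, 3), (2, 8, 2)]
Optimal job order: [4, 1, 3, 5, 2]
Schedule:
  Job 4: M1 done at 1, M2 done at 9
  Job 1: M1 done at 5, M2 done at 13
  Job 3: M1 done at 15, M2 done at 27
  Job 5: M1 done at 23, M2 done at 30
  Job 2: M1 done at 31, M2 done at 33
Makespan = 33

33


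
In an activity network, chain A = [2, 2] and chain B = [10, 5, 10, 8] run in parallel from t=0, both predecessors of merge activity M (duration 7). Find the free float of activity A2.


ES(A2) = sum of predecessors on chain A = 2
EF(A2) = ES + duration = 2 + 2 = 4
Successor of A2 is M. ES(M) = max(sum(A), sum(B)) = max(4, 33) = 33
Free float = ES(successor) - EF(current) = 33 - 4 = 29

29


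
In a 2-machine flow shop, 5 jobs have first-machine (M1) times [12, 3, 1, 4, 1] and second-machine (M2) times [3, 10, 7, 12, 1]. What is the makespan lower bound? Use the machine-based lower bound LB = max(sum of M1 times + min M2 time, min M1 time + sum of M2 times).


LB1 = sum(M1 times) + min(M2 times) = 21 + 1 = 22
LB2 = min(M1 times) + sum(M2 times) = 1 + 33 = 34
Lower bound = max(LB1, LB2) = max(22, 34) = 34

34


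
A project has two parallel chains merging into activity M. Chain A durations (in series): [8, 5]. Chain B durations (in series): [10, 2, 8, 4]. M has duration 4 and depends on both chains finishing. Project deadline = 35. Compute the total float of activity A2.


Forward pass: ES(A2) = sum of predecessors on chain A = 8
EF = ES + duration = 8 + 5 = 13
Backward pass: LF(M) = deadline = 35; LS(M) = 35 - 4 = 31
LF(A2) = LS(M) - sum(successors on chain A) = 31 - 0 = 31
LS = LF - duration = 31 - 5 = 26
Total float = LS - ES = 26 - 8 = 18

18


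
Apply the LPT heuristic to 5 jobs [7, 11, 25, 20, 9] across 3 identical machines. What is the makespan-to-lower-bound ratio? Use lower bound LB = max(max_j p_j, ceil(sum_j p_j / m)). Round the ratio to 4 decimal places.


LPT order: [25, 20, 11, 9, 7]
Machine loads after assignment: [25, 27, 20]
LPT makespan = 27
Lower bound = max(max_job, ceil(total/3)) = max(25, 24) = 25
Ratio = 27 / 25 = 1.08

1.08


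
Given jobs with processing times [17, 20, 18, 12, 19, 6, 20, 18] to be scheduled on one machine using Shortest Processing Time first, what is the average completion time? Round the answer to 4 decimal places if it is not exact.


Sort jobs by processing time (SPT order): [6, 12, 17, 18, 18, 19, 20, 20]
Compute completion times sequentially:
  Job 1: processing = 6, completes at 6
  Job 2: processing = 12, completes at 18
  Job 3: processing = 17, completes at 35
  Job 4: processing = 18, completes at 53
  Job 5: processing = 18, completes at 71
  Job 6: processing = 19, completes at 90
  Job 7: processing = 20, completes at 110
  Job 8: processing = 20, completes at 130
Sum of completion times = 513
Average completion time = 513/8 = 64.125

64.125


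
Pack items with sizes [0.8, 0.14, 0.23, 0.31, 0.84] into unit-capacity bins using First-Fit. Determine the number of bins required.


Place items sequentially using First-Fit:
  Item 0.8 -> new Bin 1
  Item 0.14 -> Bin 1 (now 0.94)
  Item 0.23 -> new Bin 2
  Item 0.31 -> Bin 2 (now 0.54)
  Item 0.84 -> new Bin 3
Total bins used = 3

3


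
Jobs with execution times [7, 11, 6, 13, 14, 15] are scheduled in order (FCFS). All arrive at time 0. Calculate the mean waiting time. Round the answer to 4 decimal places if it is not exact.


FCFS order (as given): [7, 11, 6, 13, 14, 15]
Waiting times:
  Job 1: wait = 0
  Job 2: wait = 7
  Job 3: wait = 18
  Job 4: wait = 24
  Job 5: wait = 37
  Job 6: wait = 51
Sum of waiting times = 137
Average waiting time = 137/6 = 22.8333

22.8333


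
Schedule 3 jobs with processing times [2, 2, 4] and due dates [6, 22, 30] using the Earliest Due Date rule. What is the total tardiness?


Sort by due date (EDD order): [(2, 6), (2, 22), (4, 30)]
Compute completion times and tardiness:
  Job 1: p=2, d=6, C=2, tardiness=max(0,2-6)=0
  Job 2: p=2, d=22, C=4, tardiness=max(0,4-22)=0
  Job 3: p=4, d=30, C=8, tardiness=max(0,8-30)=0
Total tardiness = 0

0
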